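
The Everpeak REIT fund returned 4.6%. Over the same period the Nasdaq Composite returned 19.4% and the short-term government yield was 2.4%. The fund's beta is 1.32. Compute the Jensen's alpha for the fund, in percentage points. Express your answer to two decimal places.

-20.24

CAPM expected return = Rf + β(Rm − Rf) = 2.4% + 1.32 × (19.4% − 2.4%) = 2.4 + 1.32 × 17.00 = 24.8400%
Jensen's α = Rp − E[R] = 4.6% − 24.8400% = -20.2400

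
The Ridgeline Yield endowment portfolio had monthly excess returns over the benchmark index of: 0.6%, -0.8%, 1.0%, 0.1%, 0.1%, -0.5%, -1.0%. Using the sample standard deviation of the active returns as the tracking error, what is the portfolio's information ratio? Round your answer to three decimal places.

-0.097

r̄ = (0.6 − 0.8 + 1 + 0.1 + 0.1 − 0.5 − 1) / 7 = -0.0714%
Sample std dev = √[3.2343 / 6] = 0.7342%
IR = r̄ / tracking error = -0.0714 / 0.7342 = -0.0972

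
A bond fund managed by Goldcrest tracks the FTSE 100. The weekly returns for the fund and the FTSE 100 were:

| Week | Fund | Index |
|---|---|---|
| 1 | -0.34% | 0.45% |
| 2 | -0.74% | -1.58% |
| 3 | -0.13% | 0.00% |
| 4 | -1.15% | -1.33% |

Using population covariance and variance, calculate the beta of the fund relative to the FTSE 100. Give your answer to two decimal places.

r̄p = -0.5900%,  r̄m = -0.6150%
Cov = Σ(rp − r̄p)(rm − r̄m) / 4 = 0.2736
Var(rm) = Σ(rm − r̄m)² / 4 = 0.7387
β = Cov / Var = 0.2736 / 0.7387 = 0.3704

0.37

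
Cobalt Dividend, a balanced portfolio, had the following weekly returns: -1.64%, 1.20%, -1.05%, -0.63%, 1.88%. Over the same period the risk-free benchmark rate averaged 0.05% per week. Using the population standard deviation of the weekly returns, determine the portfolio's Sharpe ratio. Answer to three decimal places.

Mean return r̄ = -0.240 / 5 = -0.0480%
Σ(r − r̄)² = 9.1519; population σ = √(9.1519/5) = 1.3529%
Sharpe = (r̄ − rf) / σ = (-0.0480 − 0.05) / 1.3529 = -0.0980 / 1.3529 = -0.0724

-0.072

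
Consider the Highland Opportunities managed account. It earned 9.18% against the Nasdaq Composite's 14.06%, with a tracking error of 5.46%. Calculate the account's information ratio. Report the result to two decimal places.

-0.89

IR = (Rp − Rb) / TE = (9.18% − 14.06%) / 5.46% = -4.88% / 5.46% = -0.8938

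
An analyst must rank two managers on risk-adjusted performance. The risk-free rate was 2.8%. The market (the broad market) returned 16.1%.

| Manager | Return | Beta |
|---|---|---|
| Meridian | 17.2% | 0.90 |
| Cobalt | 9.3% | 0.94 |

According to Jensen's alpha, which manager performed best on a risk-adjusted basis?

Meridian: α = 17.2% − [2.8% + 0.90 × (16.1% − 2.8%)] = 2.430
Cobalt: α = 9.3% − [2.8% + 0.94 × (16.1% − 2.8%)] = -6.002
Highest: Meridian (2.430).

Meridian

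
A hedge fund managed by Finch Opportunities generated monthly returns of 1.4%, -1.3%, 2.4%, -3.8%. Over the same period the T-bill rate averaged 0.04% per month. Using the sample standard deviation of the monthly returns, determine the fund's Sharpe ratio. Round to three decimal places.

-0.131

Mean return r̄ = -1.30 / 4 = -0.3250%
Σ(r − r̄)² = 23.4275; sample σ = √(23.4275/3) = 2.7945%
Sharpe = (r̄ − rf) / σ = (-0.3250 − 0.04) / 2.7945 = -0.3650 / 2.7945 = -0.1306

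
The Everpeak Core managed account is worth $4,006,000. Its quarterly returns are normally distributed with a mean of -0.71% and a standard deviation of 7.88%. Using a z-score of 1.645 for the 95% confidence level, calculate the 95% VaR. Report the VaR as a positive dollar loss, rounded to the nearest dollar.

$547,724

Return at the 95% tail: μ − z·σ = -0.71% − 1.645 × 7.88% = -0.71 − 12.9626 = -13.6726%
VaR = −(-13.6726%) × $4,006,000 = 13.6726% × $4,006,000 = $547,724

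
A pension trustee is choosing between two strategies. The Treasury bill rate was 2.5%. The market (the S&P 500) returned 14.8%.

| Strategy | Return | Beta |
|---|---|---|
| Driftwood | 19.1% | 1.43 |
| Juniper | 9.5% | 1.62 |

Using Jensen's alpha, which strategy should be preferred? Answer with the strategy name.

Driftwood

Driftwood: α = 19.1% − [2.5% + 1.43 × (14.8% − 2.5%)] = -0.989
Juniper: α = 9.5% − [2.5% + 1.62 × (14.8% − 2.5%)] = -12.926
Highest: Driftwood (-0.989).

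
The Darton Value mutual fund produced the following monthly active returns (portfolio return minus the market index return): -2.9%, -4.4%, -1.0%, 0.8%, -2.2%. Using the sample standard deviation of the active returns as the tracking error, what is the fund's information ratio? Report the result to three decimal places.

-0.988

Mean return r̄ = -9.70 / 5 = -1.9400%
Sample σ = √[Σ(r − r̄)² / 4] = √[15.4320 / 4] = √3.8580 = 1.9642%
IR = r̄ / tracking error = -1.9400 / 1.9642 = -0.9877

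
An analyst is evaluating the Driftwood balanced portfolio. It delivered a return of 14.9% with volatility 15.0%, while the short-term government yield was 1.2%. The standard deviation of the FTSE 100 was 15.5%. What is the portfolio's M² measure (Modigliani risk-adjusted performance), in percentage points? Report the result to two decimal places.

15.36

Sharpe = (Rp − Rf) / σp = (14.9% − 1.2%) / 15.0% = 0.9133
M² = Rf + Sharpe × σm = 1.2% + 0.9133 × 15.5% = 15.3562%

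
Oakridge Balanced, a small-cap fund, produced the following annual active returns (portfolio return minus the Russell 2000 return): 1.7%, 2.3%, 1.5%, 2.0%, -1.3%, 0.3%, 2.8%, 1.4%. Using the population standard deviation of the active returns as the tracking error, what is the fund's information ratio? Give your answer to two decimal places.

1.11

Mean return r̄ = 10.70 / 8 = 1.3375%
Σ(r − r̄)² = (1.7 − 1.3375)² + (2.3 − 1.3375)² + … = 11.6988
population σ = √(11.6988 / 8) = √1.4624 = 1.2093%
IR = r̄ / tracking error = 1.3375 / 1.2093 = 1.1060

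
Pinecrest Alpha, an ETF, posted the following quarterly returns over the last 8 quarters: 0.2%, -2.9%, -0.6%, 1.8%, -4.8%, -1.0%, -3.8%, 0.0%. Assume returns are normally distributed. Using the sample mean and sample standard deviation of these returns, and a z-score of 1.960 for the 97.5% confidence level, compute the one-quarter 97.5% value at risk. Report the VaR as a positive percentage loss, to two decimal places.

5.78

μ = (0.2 − 2.9 − 0.6 + 1.8 − 4.8 − 1 − 3.8 + 0) / 8 = -11.10 / 8 = -1.3875%
Σ(r − μ)² = (0.2 − (-1.3875))² + (-2.9 − (-1.3875))² + (-0.6 − (-1.3875))² + … = 35.1288
σ = √[35.1288 / 7] = 2.2402%
VaR = −(μ − z·σ) = −(-1.3875 − 1.960 × 2.2402) = −(-5.7783) = 5.7783%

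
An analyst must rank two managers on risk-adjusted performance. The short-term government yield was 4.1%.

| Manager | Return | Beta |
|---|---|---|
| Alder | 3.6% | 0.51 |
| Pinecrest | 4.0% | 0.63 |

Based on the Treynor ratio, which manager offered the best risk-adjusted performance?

Alder: Treynor = (3.6% − 4.1%) / 0.51 = -0.980
Pinecrest: Treynor = (4.0% − 4.1%) / 0.63 = -0.159
Highest: Pinecrest (-0.159).

Pinecrest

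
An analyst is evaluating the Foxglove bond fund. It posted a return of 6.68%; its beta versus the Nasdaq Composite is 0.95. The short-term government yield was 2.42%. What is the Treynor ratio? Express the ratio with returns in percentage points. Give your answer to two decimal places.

4.48

Treynor = (Rp − Rf) / β = (6.68% − 2.42%) / 0.95 = 4.26 / 0.95 = 4.4842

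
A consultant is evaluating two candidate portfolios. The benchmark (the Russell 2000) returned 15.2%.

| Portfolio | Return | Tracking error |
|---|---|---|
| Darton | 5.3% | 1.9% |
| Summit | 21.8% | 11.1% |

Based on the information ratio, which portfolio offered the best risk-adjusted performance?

Darton: IR = (5.3% − 15.2%) / 1.9% = -5.211
Summit: IR = (21.8% − 15.2%) / 11.1% = 0.595
Highest: Summit (0.595).

Summit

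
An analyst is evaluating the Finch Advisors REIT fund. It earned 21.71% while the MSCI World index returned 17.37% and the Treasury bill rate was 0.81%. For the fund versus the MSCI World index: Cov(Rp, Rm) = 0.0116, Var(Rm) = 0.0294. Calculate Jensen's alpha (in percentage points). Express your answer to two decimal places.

β = Cov / Var = 0.0116 / 0.0294 = 0.3946
E[R] = Rf + β(Rm − Rf) = 0.81% + 0.3946 × (17.37% − 0.81%) = 7.3446%
α = Rp − E[R] = 21.71% − 7.3446% = 14.3654

14.37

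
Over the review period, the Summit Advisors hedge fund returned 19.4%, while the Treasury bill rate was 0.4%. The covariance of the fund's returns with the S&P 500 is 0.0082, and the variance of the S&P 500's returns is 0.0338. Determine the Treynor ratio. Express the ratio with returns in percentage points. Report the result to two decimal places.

β = Cov / Var = 0.0082 / 0.0338 = 0.2426
Treynor = (Rp − Rf) / β = (19.4% − 0.4%) / 0.2426 = 19.00 / 0.2426 = 78.3182

78.32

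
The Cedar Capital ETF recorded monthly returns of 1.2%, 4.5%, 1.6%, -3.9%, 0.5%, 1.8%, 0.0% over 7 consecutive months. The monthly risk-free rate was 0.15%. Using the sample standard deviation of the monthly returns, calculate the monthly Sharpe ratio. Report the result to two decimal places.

0.26

Mean return r̄ = 5.70 / 7 = 0.8143%
Sample std dev = √[38.3086 / 6] = 2.5268%
Sharpe = (r̄ − rf) / σ = (0.8143 − 0.15) / 2.5268 = 0.6643 / 2.5268 = 0.2629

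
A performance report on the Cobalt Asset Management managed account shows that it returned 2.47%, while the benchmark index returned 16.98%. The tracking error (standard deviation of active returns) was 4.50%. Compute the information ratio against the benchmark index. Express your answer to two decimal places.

-3.22

IR = (Rp − Rb) / TE = (2.47% − 16.98%) / 4.50% = -14.51% / 4.50% = -3.2244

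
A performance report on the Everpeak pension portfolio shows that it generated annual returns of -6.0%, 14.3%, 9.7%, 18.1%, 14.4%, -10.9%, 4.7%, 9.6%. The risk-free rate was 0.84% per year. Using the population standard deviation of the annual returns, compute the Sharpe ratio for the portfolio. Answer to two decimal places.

0.61

μ = (-6 + 14.3 + 9.7 + 18.1 + 14.4 − 10.9 + 4.7 + 9.6) / 8 = 6.7375%
Population std dev = √[739.4588 / 8] = 9.6142%
Sharpe = (μ − rf) / σ = (6.7375 − 0.84) / 9.6142 = 5.8975 / 9.6142 = 0.6134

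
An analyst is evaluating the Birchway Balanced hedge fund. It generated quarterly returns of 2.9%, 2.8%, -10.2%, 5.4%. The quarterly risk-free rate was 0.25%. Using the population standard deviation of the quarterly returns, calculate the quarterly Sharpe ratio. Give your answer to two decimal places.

0.00

μ = (2.9 + 2.8 − 10.2 + 5.4) / 4 = 0.90 / 4 = 0.2250%
Σ(r − μ)² = 149.2475; population σ = √(149.2475/4) = 6.1083%
Sharpe = (μ − rf) / σ = (0.2250 − 0.25) / 6.1083 = -0.0250 / 6.1083 = -0.0041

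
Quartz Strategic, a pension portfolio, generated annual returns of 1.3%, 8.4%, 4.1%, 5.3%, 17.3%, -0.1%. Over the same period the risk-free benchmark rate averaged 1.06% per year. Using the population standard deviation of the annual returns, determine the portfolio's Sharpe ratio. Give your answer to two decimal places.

0.87

r̄ = (1.3 + 8.4 + 4.1 + 5.3 + 17.3 − 0.1) / 6 = 6.0500%
Σ(r − r̄)² = (1.3 − 6.0500)² + (8.4 − 6.0500)² + … = 196.8350
population σ = √(196.8350 / 6) = √32.8058 = 5.7276%
Sharpe = (r̄ − rf) / σ = (6.0500 − 1.06) / 5.7276 = 4.9900 / 5.7276 = 0.8712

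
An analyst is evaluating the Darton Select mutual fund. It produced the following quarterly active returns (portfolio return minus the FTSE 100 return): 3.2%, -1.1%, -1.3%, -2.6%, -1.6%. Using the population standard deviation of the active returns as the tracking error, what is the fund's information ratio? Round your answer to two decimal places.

r̄ = (3.2 − 1.1 − 1.3 − 2.6 − 1.6) / 5 = -0.6800%
Σ(r − r̄)² = (3.2 − (-0.6800))² + (-1.1 − (-0.6800))² + … = 20.1480
σ = √[20.1480 / 5] = 2.0074%
IR = r̄ / tracking error = -0.6800 / 2.0074 = -0.3387

-0.34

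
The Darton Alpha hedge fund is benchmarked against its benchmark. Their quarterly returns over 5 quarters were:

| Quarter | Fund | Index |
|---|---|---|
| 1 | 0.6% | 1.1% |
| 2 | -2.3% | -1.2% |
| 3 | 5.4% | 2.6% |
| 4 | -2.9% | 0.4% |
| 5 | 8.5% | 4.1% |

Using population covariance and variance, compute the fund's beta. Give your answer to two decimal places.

r̄p = 1.8600%,  r̄m = 1.4000%
Cov = Σ(rp − r̄p)(rm − r̄m) / 5 = 7.6260
Var(rm) = Σ(rm − r̄m)² / 5 = 3.3160
β = Cov / Var = 7.6260 / 3.3160 = 2.2998

2.30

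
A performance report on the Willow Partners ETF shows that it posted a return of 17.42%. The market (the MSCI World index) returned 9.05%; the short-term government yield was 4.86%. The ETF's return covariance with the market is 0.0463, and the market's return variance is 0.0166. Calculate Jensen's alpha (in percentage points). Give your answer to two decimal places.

0.87

β = Cov / Var = 0.0463 / 0.0166 = 2.7892
E[R] = Rf + β(Rm − Rf) = 4.86% + 2.7892 × (9.05% − 4.86%) = 16.5467%
α = Rp − E[R] = 17.42% − 16.5467% = 0.8733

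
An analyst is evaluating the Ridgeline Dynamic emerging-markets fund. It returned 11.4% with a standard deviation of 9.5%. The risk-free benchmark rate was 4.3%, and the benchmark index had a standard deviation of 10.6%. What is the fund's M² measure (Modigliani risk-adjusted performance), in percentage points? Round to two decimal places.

Sharpe = (Rp − Rf) / σp = (11.4% − 4.3%) / 9.5% = 0.7474
M² = Rf + Sharpe × σm = 4.3% + 0.7474 × 10.6% = 12.2224%

12.22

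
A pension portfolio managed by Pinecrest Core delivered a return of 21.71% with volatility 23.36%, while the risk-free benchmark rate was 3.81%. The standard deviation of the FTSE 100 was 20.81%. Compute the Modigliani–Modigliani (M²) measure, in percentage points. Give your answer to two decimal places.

19.76

Sharpe = (Rp − Rf) / σp = (21.71% − 3.81%) / 23.36% = 0.7663
M² = Rf + Sharpe × σm = 3.81% + 0.7663 × 20.81% = 19.7567%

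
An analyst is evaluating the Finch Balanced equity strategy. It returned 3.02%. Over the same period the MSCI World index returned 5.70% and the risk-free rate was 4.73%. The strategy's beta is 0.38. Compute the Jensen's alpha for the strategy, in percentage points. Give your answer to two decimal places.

CAPM expected return = Rf + β(Rm − Rf) = 4.73% + 0.38 × (5.70% − 4.73%) = 4.73 + 0.38 × 0.97 = 5.0986%
Jensen's α = Rp − E[R] = 3.02% − 5.0986% = -2.0786

-2.08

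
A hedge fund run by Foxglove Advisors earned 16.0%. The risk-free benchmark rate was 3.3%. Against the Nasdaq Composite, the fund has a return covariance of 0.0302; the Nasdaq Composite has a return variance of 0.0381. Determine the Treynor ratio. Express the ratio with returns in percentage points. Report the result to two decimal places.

16.02

β = Cov / Var = 0.0302 / 0.0381 = 0.7927
Treynor = (Rp − Rf) / β = (16.0% − 3.3%) / 0.7927 = 12.70 / 0.7927 = 16.0212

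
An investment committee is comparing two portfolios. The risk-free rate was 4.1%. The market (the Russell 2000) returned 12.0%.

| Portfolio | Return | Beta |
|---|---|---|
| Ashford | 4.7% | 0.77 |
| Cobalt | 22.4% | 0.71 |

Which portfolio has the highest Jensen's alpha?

Cobalt

Ashford: α = 4.7% − [4.1% + 0.77 × (12.0% − 4.1%)] = -5.483
Cobalt: α = 22.4% − [4.1% + 0.71 × (12.0% − 4.1%)] = 12.691
Highest: Cobalt (12.691).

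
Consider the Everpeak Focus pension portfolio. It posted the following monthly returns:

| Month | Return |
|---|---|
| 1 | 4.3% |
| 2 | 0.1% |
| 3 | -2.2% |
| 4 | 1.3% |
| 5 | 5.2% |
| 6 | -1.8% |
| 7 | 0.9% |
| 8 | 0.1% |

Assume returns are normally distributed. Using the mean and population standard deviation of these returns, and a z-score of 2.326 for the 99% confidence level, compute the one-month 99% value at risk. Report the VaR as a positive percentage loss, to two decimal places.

Mean return r̄ = 7.90 / 8 = 0.9875%
Population std dev = √[48.3288 / 8] = 2.4579%
VaR = −(r̄ − z·σ) = −(0.9875 − 2.326 × 2.4579) = −(-4.7296) = 4.7296%

4.73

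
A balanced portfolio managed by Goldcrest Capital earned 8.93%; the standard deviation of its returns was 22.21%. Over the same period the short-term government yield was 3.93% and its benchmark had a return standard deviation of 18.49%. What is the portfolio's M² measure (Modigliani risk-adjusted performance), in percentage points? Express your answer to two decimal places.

Sharpe = (Rp − Rf) / σp = (8.93% − 3.93%) / 22.21% = 0.2251
M² = Rf + Sharpe × σm = 3.93% + 0.2251 × 18.49% = 8.0921%

8.09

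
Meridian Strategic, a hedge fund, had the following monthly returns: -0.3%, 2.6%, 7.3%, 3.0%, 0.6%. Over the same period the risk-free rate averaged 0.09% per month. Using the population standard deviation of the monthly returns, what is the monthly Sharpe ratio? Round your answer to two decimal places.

r̄ = (-0.3 + 2.6 + 7.3 + 3 + 0.6) / 5 = 2.6400%
Σ(r − r̄)² = (-0.3 − 2.6400)² + (2.6 − 2.6400)² + … = 34.6520
σ = √[34.6520 / 5] = 2.6326%
Sharpe = (r̄ − rf) / σ = (2.6400 − 0.09) / 2.6326 = 2.5500 / 2.6326 = 0.9686

0.97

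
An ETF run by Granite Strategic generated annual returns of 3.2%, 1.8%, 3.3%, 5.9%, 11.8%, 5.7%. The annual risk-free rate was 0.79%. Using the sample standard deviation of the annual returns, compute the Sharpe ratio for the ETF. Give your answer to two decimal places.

1.26

μ = (3.2 + 1.8 + 3.3 + 5.9 + 11.8 + 5.7) / 6 = 5.2833%
Σ(r − μ)² = (3.2 − 5.2833)² + (1.8 − 5.2833)² + … = 63.4283
sample σ = √(63.4283 / 5) = √12.6857 = 3.5617%
Sharpe = (μ − rf) / σ = (5.2833 − 0.79) / 3.5617 = 4.4933 / 3.5617 = 1.2616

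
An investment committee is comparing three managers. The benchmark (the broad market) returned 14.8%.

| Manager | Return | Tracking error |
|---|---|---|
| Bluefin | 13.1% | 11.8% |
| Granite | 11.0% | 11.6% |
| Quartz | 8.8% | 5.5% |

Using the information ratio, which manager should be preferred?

Bluefin: IR = (13.1% − 14.8%) / 11.8% = -0.144
Granite: IR = (11.0% − 14.8%) / 11.6% = -0.328
Quartz: IR = (8.8% − 14.8%) / 5.5% = -1.091
Highest: Bluefin (-0.144).

Bluefin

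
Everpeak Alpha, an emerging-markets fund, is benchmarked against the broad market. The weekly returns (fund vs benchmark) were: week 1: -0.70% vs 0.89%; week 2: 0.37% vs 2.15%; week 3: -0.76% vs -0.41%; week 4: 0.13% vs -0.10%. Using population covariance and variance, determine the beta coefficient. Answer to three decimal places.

r̄p = -0.2400%,  r̄m = 0.6325%
Cov = Σ(rp − r̄p)(rm − r̄m) / 4 = 0.2696
Var(rm) = Σ(rm − r̄m)² / 4 = 0.9981
β = Cov / Var = 0.2696 / 0.9981 = 0.2701

0.270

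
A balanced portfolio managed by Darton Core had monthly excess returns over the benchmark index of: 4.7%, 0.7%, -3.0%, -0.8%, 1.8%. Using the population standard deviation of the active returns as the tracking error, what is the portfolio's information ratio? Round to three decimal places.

0.264

μ = (4.7 + 0.7 − 3 − 0.8 + 1.8) / 5 = 0.6800%
Population std dev = √[33.1480 / 5] = 2.5748%
IR = μ / tracking error = 0.6800 / 2.5748 = 0.2641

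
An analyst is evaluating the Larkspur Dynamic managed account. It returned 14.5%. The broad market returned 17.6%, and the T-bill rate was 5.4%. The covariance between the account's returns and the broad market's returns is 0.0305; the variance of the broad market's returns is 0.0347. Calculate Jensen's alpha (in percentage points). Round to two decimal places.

-1.62

β = Cov / Var = 0.0305 / 0.0347 = 0.8790
E[R] = Rf + β(Rm − Rf) = 5.4% + 0.8790 × (17.6% − 5.4%) = 16.1238%
α = Rp − E[R] = 14.5% − 16.1238% = -1.6238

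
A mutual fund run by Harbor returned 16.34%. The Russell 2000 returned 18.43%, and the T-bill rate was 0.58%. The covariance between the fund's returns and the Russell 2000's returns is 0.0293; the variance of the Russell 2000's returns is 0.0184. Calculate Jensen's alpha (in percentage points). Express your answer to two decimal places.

β = Cov / Var = 0.0293 / 0.0184 = 1.5924
E[R] = Rf + β(Rm − Rf) = 0.58% + 1.5924 × (18.43% − 0.58%) = 29.0043%
α = Rp − E[R] = 16.34% − 29.0043% = -12.6643

-12.66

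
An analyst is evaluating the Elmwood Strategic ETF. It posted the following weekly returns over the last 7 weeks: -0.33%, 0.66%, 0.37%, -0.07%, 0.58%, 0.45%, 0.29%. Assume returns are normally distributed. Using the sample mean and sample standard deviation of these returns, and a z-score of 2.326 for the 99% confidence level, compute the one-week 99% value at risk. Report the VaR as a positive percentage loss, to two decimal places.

Mean return μ = 1.950 / 7 = 0.2786%
Sample σ = √[Σ(r − μ)² / 6] = √[0.7661 / 6] = √0.1277 = 0.3574%
VaR = −(μ − z·σ) = −(0.2786 − 2.326 × 0.3574) = −(-0.5527) = 0.5527%

0.55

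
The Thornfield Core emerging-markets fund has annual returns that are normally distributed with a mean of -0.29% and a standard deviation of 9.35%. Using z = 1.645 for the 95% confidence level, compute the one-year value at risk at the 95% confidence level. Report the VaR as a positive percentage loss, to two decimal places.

15.67

VaR (as % loss) = −(μ − z·σ) = −(-0.29% − 1.645 × 9.35%) = −(-15.67075%) = 15.67075%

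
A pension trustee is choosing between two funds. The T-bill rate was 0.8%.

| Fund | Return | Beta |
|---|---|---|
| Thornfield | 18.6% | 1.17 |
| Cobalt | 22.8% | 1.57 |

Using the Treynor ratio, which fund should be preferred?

Thornfield: Treynor = (18.6% − 0.8%) / 1.17 = 15.214
Cobalt: Treynor = (22.8% − 0.8%) / 1.57 = 14.013
Highest: Thornfield (15.214).

Thornfield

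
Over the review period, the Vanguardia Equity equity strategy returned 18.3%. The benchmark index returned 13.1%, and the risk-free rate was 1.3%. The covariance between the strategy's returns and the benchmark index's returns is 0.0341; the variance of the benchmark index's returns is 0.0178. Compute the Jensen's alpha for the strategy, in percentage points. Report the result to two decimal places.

-5.61

β = Cov / Var = 0.0341 / 0.0178 = 1.9157
E[R] = Rf + β(Rm − Rf) = 1.3% + 1.9157 × (13.1% − 1.3%) = 23.9053%
α = Rp − E[R] = 18.3% − 23.9053% = -5.6053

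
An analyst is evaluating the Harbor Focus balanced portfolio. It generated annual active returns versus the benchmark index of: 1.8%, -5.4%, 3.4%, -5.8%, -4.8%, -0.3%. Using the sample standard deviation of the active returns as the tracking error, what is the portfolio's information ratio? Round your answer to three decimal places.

-0.462

r̄ = (1.8 − 5.4 + 3.4 − 5.8 − 4.8 − 0.3) / 6 = -11.10 / 6 = -1.8500%
Σ(r − r̄)² = (1.8 − (-1.8500))² + (-5.4 − (-1.8500))² + … = 80.1950
sample σ = √(80.1950 / 5) = √16.0390 = 4.0049%
IR = r̄ / tracking error = -1.8500 / 4.0049 = -0.4619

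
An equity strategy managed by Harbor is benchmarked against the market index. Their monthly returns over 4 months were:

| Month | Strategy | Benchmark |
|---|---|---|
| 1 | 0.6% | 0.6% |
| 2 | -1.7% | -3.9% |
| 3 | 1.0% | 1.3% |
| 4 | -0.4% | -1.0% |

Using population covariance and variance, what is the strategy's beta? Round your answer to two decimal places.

r̄p = -0.1250%,  r̄m = -0.7500%
Cov = Σ(rp − r̄p)(rm − r̄m) / 4 = 2.0788
Var(rm) = Σ(rm − r̄m)² / 4 = 4.0025
β = Cov / Var = 2.0788 / 4.0025 = 0.5194

0.52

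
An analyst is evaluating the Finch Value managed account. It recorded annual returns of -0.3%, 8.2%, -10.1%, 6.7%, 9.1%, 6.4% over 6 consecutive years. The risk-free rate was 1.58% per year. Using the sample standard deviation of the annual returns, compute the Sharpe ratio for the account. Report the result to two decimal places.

0.24

μ = (-0.3 + 8.2 − 10.1 + 6.7 + 9.1 + 6.4) / 6 = 3.3333%
Sample std dev = √[271.3333 / 5] = 7.3666%
Sharpe = (μ − rf) / σ = (3.3333 − 1.58) / 7.3666 = 1.7533 / 7.3666 = 0.2380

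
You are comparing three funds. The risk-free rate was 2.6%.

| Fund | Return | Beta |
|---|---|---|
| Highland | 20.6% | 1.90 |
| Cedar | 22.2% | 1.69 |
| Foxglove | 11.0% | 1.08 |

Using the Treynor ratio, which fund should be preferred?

Highland: Treynor = (20.6% − 2.6%) / 1.90 = 9.474
Cedar: Treynor = (22.2% − 2.6%) / 1.69 = 11.598
Foxglove: Treynor = (11.0% − 2.6%) / 1.08 = 7.778
Highest: Cedar (11.598).

Cedar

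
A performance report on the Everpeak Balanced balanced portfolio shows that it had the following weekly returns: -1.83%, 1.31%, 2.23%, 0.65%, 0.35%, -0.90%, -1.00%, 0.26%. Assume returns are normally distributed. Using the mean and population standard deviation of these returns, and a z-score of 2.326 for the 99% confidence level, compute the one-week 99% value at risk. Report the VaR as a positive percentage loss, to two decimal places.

2.75

Mean return r̄ = 1.070 / 8 = 0.1338%
Population σ = √[Σ(r − r̄)² / 8] = √[12.3174 / 8] = √1.5397 = 1.2408%
VaR = −(r̄ − z·σ) = −(0.1338 − 2.326 × 1.2408) = −(-2.7523) = 2.7523%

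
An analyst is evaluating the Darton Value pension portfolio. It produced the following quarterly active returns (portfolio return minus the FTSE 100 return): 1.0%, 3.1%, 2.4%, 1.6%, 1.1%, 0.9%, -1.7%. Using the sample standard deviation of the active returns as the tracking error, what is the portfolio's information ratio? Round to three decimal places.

0.792

r̄ = (1 + 3.1 + 2.4 + 1.6 + 1.1 + 0.9 − 1.7) / 7 = 1.2000%
Sample std dev = √[13.7600 / 6] = 1.5144%
IR = r̄ / tracking error = 1.2000 / 1.5144 = 0.7924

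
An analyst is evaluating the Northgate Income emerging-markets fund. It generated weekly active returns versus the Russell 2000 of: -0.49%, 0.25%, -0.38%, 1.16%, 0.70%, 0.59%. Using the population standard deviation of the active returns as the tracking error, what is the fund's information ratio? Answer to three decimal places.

r̄ = (-0.49 + 0.25 − 0.38 + 1.16 + 0.7 + 0.59) / 6 = 0.3050%
Σ(r − r̄)² = (-0.49 − 0.3050)² + (0.25 − 0.3050)² + (-0.38 − 0.3050)² + … = 2.0726
population σ = √(2.0726 / 6) = √0.3454 = 0.5877%
IR = r̄ / tracking error = 0.3050 / 0.5877 = 0.5190

0.519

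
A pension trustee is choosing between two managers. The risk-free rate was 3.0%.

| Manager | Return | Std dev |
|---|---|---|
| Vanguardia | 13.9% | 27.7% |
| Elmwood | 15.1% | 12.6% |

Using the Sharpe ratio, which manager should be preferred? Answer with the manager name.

Vanguardia: Sharpe ratio = (13.9% − 3.0%) / 27.7% = 0.394
Elmwood: Sharpe ratio = (15.1% − 3.0%) / 12.6% = 0.960
Highest: Elmwood (0.960).

Elmwood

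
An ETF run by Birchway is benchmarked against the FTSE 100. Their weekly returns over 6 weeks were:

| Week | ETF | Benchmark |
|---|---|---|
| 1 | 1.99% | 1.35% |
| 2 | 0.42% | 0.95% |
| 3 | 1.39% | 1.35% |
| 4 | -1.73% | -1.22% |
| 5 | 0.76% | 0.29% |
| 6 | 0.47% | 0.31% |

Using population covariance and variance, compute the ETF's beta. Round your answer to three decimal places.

1.232

r̄p = 0.5500%,  r̄m = 0.5050%
Cov = Σ(rp − r̄p)(rm − r̄m) / 6 = 0.9620
Var(rm) = Σ(rm − r̄m)² / 6 = 0.7810
β = Cov / Var = 0.9620 / 0.7810 = 1.2318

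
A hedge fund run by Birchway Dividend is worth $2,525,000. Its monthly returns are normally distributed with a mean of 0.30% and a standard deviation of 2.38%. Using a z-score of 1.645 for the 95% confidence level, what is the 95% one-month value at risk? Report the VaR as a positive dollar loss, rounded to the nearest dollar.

$91,281

Return at the 95% tail: μ − z·σ = 0.30% − 1.645 × 2.38% = 0.3 − 3.9151 = -3.6151%
VaR = −(-3.6151%) × $2,525,000 = 3.6151% × $2,525,000 = $91,281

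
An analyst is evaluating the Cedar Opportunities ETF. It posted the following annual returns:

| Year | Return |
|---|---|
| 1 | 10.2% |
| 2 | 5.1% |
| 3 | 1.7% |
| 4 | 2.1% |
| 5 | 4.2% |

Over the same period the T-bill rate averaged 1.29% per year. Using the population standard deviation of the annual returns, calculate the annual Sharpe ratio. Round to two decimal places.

r̄ = (10.2 + 5.1 + 1.7 + 2.1 + 4.2) / 5 = 23.30 / 5 = 4.6600%
Σ(r − r̄)² = 46.4120; population σ = √(46.4120/5) = 3.0467%
Sharpe = (r̄ − rf) / σ = (4.6600 − 1.29) / 3.0467 = 3.3700 / 3.0467 = 1.1061

1.11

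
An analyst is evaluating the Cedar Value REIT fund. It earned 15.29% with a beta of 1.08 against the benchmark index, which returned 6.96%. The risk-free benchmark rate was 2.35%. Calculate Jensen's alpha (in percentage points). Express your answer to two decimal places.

7.96

CAPM expected return = Rf + β(Rm − Rf) = 2.35% + 1.08 × (6.96% − 2.35%) = 2.35 + 1.08 × 4.61 = 7.3288%
Jensen's α = Rp − E[R] = 15.29% − 7.3288% = 7.9612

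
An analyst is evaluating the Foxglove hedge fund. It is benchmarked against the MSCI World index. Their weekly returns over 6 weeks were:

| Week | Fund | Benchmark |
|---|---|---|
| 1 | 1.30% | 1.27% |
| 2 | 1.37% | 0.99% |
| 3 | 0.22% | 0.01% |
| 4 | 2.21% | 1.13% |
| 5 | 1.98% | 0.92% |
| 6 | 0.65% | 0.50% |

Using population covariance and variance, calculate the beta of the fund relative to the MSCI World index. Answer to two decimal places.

1.32

r̄p = 1.2883%,  r̄m = 0.8033%
Cov = Σ(rp − r̄p)(rm − r̄m) / 6 = 0.2406
Var(rm) = Σ(rm − r̄m)² / 6 = 0.1824
β = Cov / Var = 0.2406 / 0.1824 = 1.3191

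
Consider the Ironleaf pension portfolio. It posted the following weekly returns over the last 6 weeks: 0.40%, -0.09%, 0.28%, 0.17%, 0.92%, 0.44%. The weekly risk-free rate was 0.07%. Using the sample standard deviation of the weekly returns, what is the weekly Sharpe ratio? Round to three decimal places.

0.842

μ = (0.4 − 0.09 + 0.28 + 0.17 + 0.92 + 0.44) / 6 = 2.120 / 6 = 0.3533%
Sample σ = √[Σ(r − μ)² / 5] = √[0.5663 / 5] = √0.1133 = 0.3366%
Sharpe = (μ − rf) / σ = (0.3533 − 0.07) / 0.3366 = 0.2833 / 0.3366 = 0.8417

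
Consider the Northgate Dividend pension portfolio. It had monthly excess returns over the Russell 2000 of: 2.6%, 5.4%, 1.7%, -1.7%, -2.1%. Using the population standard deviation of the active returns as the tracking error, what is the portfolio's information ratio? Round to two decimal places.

r̄ = (2.6 + 5.4 + 1.7 − 1.7 − 2.1) / 5 = 1.1800%
Population σ = √[Σ(r − r̄)² / 5] = √[39.1480 / 5] = √7.8296 = 2.7981%
IR = r̄ / tracking error = 1.1800 / 2.7981 = 0.4217

0.42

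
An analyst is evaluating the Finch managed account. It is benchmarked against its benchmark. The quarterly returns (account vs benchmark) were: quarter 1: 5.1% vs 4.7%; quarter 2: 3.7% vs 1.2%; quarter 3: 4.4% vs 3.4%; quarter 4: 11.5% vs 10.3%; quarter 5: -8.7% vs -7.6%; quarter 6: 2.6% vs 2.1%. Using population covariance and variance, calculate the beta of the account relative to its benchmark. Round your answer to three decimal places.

1.114

r̄p = 3.1000%,  r̄m = 2.3500%
Cov = Σ(rp − r̄p)(rm − r̄m) / 6 = 31.6150
Var(rm) = Σ(rm − r̄m)² / 6 = 28.3692
β = Cov / Var = 31.6150 / 28.3692 = 1.1144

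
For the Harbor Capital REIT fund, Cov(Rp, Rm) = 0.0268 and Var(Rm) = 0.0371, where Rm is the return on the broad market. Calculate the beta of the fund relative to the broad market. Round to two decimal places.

β = Cov(Rp, Rm) / Var(Rm) = 0.0268 / 0.0371 = 0.7224

0.72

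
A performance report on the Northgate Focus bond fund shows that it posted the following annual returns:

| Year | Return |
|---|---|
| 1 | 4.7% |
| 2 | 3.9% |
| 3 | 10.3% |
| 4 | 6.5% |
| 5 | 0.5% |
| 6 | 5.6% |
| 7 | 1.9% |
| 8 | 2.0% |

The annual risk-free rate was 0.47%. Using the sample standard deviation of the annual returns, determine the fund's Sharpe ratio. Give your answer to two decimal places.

μ = (4.7 + 3.9 + 10.3 + 6.5 + 0.5 + 5.6 + 1.9 + 2) / 8 = 35.40 / 8 = 4.4250%
Sample std dev = √[68.2150 / 7] = 3.1217%
Sharpe = (μ − rf) / σ = (4.4250 − 0.47) / 3.1217 = 3.9550 / 3.1217 = 1.2669

1.27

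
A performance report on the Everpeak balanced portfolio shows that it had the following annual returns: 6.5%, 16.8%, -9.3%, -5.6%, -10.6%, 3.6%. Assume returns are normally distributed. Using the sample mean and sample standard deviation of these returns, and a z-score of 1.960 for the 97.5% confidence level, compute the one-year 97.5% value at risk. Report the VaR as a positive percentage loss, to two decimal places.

20.64

r̄ = (6.5 + 16.8 − 9.3 − 5.6 − 10.6 + 3.6) / 6 = 0.2333%
Σ(r − r̄)² = (6.5 − 0.2333)² + (16.8 − 0.2333)² + (-9.3 − 0.2333)² + … = 567.3333
sample σ = √(567.3333 / 5) = √113.4667 = 10.6521%
VaR = −(r̄ − z·σ) = −(0.2333 − 1.960 × 10.6521) = −(-20.6448) = 20.6448%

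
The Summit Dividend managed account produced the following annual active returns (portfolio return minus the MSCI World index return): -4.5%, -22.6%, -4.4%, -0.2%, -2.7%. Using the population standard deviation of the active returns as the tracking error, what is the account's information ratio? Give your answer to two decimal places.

μ = (-4.5 − 22.6 − 4.4 − 0.2 − 2.7) / 5 = -34.40 / 5 = -6.8800%
Σ(r − μ)² = 321.0280; population σ = √(321.0280/5) = 8.0128%
IR = μ / tracking error = -6.8800 / 8.0128 = -0.8586

-0.86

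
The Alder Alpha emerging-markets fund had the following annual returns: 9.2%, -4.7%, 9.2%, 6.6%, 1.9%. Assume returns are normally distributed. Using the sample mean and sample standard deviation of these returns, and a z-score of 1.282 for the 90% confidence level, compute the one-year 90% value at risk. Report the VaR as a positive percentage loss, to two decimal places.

3.14

r̄ = (9.2 − 4.7 + 9.2 + 6.6 + 1.9) / 5 = 22.20 / 5 = 4.4400%
Sample σ = √[Σ(r − r̄)² / 4] = √[139.9720 / 4] = √34.9930 = 5.9155%
VaR = −(r̄ − z·σ) = −(4.4400 − 1.282 × 5.9155) = −(-3.1437) = 3.1437%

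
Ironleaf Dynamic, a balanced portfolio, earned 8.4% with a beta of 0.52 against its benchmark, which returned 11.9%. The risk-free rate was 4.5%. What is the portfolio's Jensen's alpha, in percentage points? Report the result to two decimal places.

CAPM expected return = Rf + β(Rm − Rf) = 4.5% + 0.52 × (11.9% − 4.5%) = 4.5 + 0.52 × 7.40 = 8.3480%
Jensen's α = Rp − E[R] = 8.4% − 8.3480% = 0.0520

0.05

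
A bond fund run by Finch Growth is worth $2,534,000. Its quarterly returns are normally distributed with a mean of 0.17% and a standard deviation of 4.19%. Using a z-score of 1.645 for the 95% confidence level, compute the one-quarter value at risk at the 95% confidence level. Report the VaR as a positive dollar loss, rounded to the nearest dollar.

$170,349

Return at the 95% tail: μ − z·σ = 0.17% − 1.645 × 4.19% = 0.17 − 6.89255 = -6.72255%
VaR = −(-6.72255%) × $2,534,000 = 6.72255% × $2,534,000 = $170,349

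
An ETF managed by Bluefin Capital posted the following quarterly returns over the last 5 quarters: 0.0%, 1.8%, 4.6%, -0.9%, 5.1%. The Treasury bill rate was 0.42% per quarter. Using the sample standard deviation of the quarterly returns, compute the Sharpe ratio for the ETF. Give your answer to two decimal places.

0.63

r̄ = (0 + 1.8 + 4.6 − 0.9 + 5.1) / 5 = 2.1200%
Sample std dev = √[28.7480 / 4] = 2.6809%
Sharpe = (r̄ − rf) / σ = (2.1200 − 0.42) / 2.6809 = 1.7000 / 2.6809 = 0.6341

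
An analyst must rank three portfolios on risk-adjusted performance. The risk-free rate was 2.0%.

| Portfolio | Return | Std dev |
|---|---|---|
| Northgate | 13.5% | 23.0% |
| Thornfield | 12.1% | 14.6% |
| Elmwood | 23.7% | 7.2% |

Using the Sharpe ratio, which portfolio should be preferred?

Elmwood

Northgate: Sharpe ratio = (13.5% − 2.0%) / 23.0% = 0.500
Thornfield: Sharpe ratio = (12.1% − 2.0%) / 14.6% = 0.692
Elmwood: Sharpe ratio = (23.7% − 2.0%) / 7.2% = 3.014
Highest: Elmwood (3.014).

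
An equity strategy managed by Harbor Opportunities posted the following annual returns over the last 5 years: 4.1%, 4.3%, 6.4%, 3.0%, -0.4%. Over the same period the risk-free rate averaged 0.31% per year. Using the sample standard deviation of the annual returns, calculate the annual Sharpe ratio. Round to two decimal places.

1.27

Mean return μ = 17.40 / 5 = 3.4800%
Sample σ = √[Σ(r − μ)² / 4] = √[24.8680 / 4] = √6.2170 = 2.4934%
Sharpe = (μ − rf) / σ = (3.4800 − 0.31) / 2.4934 = 3.1700 / 2.4934 = 1.2714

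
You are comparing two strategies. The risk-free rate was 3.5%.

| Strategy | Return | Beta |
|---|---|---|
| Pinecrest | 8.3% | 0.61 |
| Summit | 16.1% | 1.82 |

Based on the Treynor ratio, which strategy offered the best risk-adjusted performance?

Pinecrest

Pinecrest: Treynor = (8.3% − 3.5%) / 0.61 = 7.869
Summit: Treynor = (16.1% − 3.5%) / 1.82 = 6.923
Highest: Pinecrest (7.869).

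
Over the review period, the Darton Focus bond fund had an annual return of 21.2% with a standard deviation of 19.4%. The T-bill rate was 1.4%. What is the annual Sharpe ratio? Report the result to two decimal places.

1.02

Sharpe = (Rp − Rf) / σp = (21.2% − 1.4%) / 19.4% = 19.80% / 19.4% = 1.0206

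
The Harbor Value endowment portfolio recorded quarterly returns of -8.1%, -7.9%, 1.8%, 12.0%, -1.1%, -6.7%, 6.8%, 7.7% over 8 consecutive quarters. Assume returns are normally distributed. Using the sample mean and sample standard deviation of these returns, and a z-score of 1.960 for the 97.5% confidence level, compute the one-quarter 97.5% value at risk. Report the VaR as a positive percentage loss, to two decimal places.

14.70

Mean return r̄ = 4.50 / 8 = 0.5625%
Σ(r − r̄)² = 424.3588; sample σ = √(424.3588/7) = 7.7861%
VaR = −(r̄ − z·σ) = −(0.5625 − 1.960 × 7.7861) = −(-14.6983) = 14.6983%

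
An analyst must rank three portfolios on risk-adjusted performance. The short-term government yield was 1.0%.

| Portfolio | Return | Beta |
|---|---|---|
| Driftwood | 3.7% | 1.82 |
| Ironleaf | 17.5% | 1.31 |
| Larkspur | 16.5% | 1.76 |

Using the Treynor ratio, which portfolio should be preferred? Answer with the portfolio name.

Driftwood: Treynor = (3.7% − 1.0%) / 1.82 = 1.484
Ironleaf: Treynor = (17.5% − 1.0%) / 1.31 = 12.595
Larkspur: Treynor = (16.5% − 1.0%) / 1.76 = 8.807
Highest: Ironleaf (12.595).

Ironleaf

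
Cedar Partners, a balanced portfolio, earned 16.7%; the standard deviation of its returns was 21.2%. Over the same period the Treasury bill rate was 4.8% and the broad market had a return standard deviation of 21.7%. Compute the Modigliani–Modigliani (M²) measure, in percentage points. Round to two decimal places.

Sharpe = (Rp − Rf) / σp = (16.7% − 4.8%) / 21.2% = 0.5613
M² = Rf + Sharpe × σm = 4.8% + 0.5613 × 21.7% = 16.9802%

16.98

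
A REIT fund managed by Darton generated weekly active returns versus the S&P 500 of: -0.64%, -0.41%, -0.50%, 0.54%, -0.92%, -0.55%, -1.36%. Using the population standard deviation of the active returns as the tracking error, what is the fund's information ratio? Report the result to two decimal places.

μ = (-0.64 − 0.41 − 0.5 + 0.54 − 0.92 − 0.55 − 1.36) / 7 = -0.5486%
Σ(r − μ)² = (-0.64 − (-0.5486))² + (-0.41 − (-0.5486))² + … = 2.0113
σ = √[2.0113 / 7] = 0.5360%
IR = μ / tracking error = -0.5486 / 0.5360 = -1.0235

-1.02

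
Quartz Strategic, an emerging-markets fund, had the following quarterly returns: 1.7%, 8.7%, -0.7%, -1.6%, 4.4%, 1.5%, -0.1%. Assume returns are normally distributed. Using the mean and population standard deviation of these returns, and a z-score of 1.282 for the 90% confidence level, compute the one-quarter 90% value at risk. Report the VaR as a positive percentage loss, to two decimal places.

2.23

Mean return r̄ = 13.90 / 7 = 1.9857%
Σ(r − r̄)² = 75.6486; population σ = √(75.6486/7) = 3.2874%
VaR = −(r̄ − z·σ) = −(1.9857 − 1.282 × 3.2874) = −(-2.2287) = 2.2287%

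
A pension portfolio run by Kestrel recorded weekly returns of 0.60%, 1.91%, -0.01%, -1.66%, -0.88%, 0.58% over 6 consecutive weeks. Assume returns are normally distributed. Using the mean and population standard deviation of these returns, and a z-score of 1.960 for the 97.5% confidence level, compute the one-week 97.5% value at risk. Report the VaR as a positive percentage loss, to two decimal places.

2.15

r̄ = (0.6 + 1.91 − 0.01 − 1.66 − 0.88 + 0.58) / 6 = 0.0900%
Σ(r − r̄)² = (0.6 − 0.0900)² + (1.91 − 0.0900)² + … = 7.8260
population σ = √(7.8260 / 6) = √1.3043 = 1.1421%
VaR = −(r̄ − z·σ) = −(0.0900 − 1.960 × 1.1421) = −(-2.1485) = 2.1485%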